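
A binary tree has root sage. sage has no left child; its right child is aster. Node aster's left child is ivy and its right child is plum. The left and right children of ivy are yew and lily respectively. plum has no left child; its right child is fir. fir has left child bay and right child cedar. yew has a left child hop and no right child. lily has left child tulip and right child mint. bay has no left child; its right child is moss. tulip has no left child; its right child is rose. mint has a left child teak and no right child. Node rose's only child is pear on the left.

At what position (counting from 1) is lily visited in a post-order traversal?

Post-order visits the left subtree, then the right subtree, then the node.
At sage: no left child.
At sage: go right to aster.
  At aster: go left to ivy.
    At ivy: go left to yew.
      At yew: go left to hop.
        hop is a leaf — visit hop.
      At yew: no right child.
      Visit yew.
    At ivy: go right to lily.
      At lily: go left to tulip.
        At tulip: no left child.
        At tulip: go right to rose.
          At rose: go left to pear.
            pear is a leaf — visit pear.
          At rose: no right child.
          Visit rose.
        Visit tulip.
      At lily: go right to mint.
        At mint: go left to teak.
          teak is a leaf — visit teak.
        At mint: no right child.
        Visit mint.
      Visit lily.
    Visit ivy.
  At aster: go right to plum.
    At plum: no left child.
    At plum: go right to fir.
      At fir: go left to bay.
        At bay: no left child.
        At bay: go right to moss.
          moss is a leaf — visit moss.
        Visit bay.
      At fir: go right to cedar.
        cedar is a leaf — visit cedar.
      Visit fir.
    Visit plum.
  Visit aster.
Visit sage.
Full post-order sequence: hop, yew, pear, rose, tulip, teak, mint, lily, ivy, moss, bay, cedar, fir, plum, aster, sage.

8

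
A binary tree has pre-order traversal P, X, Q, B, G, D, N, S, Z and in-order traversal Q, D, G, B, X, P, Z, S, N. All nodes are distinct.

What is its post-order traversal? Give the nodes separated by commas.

D, G, B, Q, X, Z, S, N, P

The first element of pre-order is the root; it splits in-order into left and right subtrees.
Root P: left subtree has 5 nodes {Q, D, G, B, X}, right has 3 {Z, S, N}.
  Root X: left subtree has 4 nodes {Q, D, G, B}, right has 0 { }.
    Root Q: left subtree has 0 nodes { }, right has 3 {D, G, B}.
      Root B: left subtree has 2 nodes {D, G}, right has 0 { }.
        Root G: left subtree has 1 node {D}, right has 0 { }.
  Root N: left subtree has 2 nodes {Z, S}, right has 0 { }.
    Root S: left subtree has 1 node {Z}, right has 0 { }.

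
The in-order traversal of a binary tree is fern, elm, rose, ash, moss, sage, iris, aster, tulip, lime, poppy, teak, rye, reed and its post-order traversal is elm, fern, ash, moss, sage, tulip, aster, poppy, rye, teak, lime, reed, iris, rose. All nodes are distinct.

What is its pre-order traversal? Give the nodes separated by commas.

The last element of post-order is the root; it splits in-order into left and right subtrees.
Root rose: left subtree has 2 nodes {fern, elm}, right has 11 {ash, moss, sage, iris, aster, tulip, lime, poppy, teak, rye, reed}.
  Root fern: left subtree has 0 nodes { }, right has 1 {elm}.
  Root iris: left subtree has 3 nodes {ash, moss, sage}, right has 7 {aster, tulip, lime, poppy, teak, rye, reed}.
    Root sage: left subtree has 2 nodes {ash, moss}, right has 0 { }.
      Root moss: left subtree has 1 node {ash}, right has 0 { }.
    Root reed: left subtree has 6 nodes {aster, tulip, lime, poppy, teak, rye}, right has 0 { }.
      Root lime: left subtree has 2 nodes {aster, tulip}, right has 3 {poppy, teak, rye}.
        Root aster: left subtree has 0 nodes { }, right has 1 {tulip}.
        Root teak: left subtree has 1 node {poppy}, right has 1 {rye}.

rose, fern, elm, iris, sage, moss, ash, reed, lime, aster, tulip, teak, poppy, rye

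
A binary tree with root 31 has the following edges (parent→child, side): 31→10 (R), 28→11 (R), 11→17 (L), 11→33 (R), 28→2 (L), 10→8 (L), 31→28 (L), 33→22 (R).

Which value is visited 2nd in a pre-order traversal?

Pre-order visits the node, then its left subtree, then its right subtree.
Visit 31.
At 31: go left to 28.
  Visit 28.
  At 28: go left to 2.
    2 is a leaf — visit 2.
  At 28: go right to 11.
    Visit 11.
    At 11: go left to 17.
      17 is a leaf — visit 17.
    At 11: go right to 33.
      Visit 33.
      At 33: no left child.
      At 33: go right to 22.
        22 is a leaf — visit 22.
At 31: go right to 10.
  Visit 10.
  At 10: go left to 8.
    8 is a leaf — visit 8.
  At 10: no right child.
Full pre-order sequence: 31, 28, 2, 11, 17, 33, 22, 10, 8.

28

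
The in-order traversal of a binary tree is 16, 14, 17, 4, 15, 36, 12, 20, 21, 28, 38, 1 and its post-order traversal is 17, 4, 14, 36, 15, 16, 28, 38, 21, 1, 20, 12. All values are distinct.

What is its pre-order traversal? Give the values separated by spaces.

12 16 15 14 4 17 36 20 1 21 38 28

The last element of post-order is the root; it splits in-order into left and right subtrees.
Root 12: left subtree has 6 nodes {16, 14, 17, 4, 15, 36}, right has 5 {20, 21, 28, 38, 1}.
  Root 16: left subtree has 0 nodes { }, right has 5 {14, 17, 4, 15, 36}.
    Root 15: left subtree has 3 nodes {14, 17, 4}, right has 1 {36}.
      Root 14: left subtree has 0 nodes { }, right has 2 {17, 4}.
        Root 4: left subtree has 1 node {17}, right has 0 { }.
  Root 20: left subtree has 0 nodes { }, right has 4 {21, 28, 38, 1}.
    Root 1: left subtree has 3 nodes {21, 28, 38}, right has 0 { }.
      Root 21: left subtree has 0 nodes { }, right has 2 {28, 38}.
        Root 38: left subtree has 1 node {28}, right has 0 { }.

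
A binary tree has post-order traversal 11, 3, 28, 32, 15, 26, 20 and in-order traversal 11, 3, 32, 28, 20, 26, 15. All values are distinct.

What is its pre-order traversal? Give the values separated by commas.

20, 32, 3, 11, 28, 26, 15

The last element of post-order is the root; it splits in-order into left and right subtrees.
Root 20: left subtree has 4 nodes {11, 3, 32, 28}, right has 2 {26, 15}.
  Root 32: left subtree has 2 nodes {11, 3}, right has 1 {28}.
    Root 3: left subtree has 1 node {11}, right has 0 { }.
  Root 26: left subtree has 0 nodes { }, right has 1 {15}.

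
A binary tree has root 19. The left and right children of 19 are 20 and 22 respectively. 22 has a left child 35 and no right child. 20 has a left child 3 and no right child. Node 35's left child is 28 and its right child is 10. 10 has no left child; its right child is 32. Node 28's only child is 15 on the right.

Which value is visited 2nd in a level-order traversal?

20

Level-order visits nodes level by level from the root, left to right within each level.
Level 0: 19
Level 1: 20, 22
Level 2: 3, 35
Level 3: 28, 10
Level 4: 15, 32
Full level-order sequence: 19, 20, 22, 3, 35, 28, 10, 15, 32.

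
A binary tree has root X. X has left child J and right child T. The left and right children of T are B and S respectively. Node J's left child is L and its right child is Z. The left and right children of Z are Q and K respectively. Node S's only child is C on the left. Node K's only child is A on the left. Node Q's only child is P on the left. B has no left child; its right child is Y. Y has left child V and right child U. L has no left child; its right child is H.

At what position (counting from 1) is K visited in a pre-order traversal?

Pre-order visits the node, then its left subtree, then its right subtree.
Visit X.
At X: go left to J.
  Visit J.
  At J: go left to L.
    Visit L.
    At L: no left child.
    At L: go right to H.
      H is a leaf — visit H.
  At J: go right to Z.
    Visit Z.
    At Z: go left to Q.
      Visit Q.
      At Q: go left to P.
        P is a leaf — visit P.
      At Q: no right child.
    At Z: go right to K.
      Visit K.
      At K: go left to A.
        A is a leaf — visit A.
      At K: no right child.
At X: go right to T.
  Visit T.
  At T: go left to B.
    Visit B.
    At B: no left child.
    At B: go right to Y.
      Visit Y.
      At Y: go left to V.
        V is a leaf — visit V.
      At Y: go right to U.
        U is a leaf — visit U.
  At T: go right to S.
    Visit S.
    At S: go left to C.
      C is a leaf — visit C.
    At S: no right child.
Full pre-order sequence: X, J, L, H, Z, Q, P, K, A, T, B, Y, V, U, S, C.

8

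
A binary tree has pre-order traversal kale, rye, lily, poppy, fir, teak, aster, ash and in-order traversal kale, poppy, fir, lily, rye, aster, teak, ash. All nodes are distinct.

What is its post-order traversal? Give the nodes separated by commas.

The first element of pre-order is the root; it splits in-order into left and right subtrees.
Root kale: left subtree has 0 nodes { }, right has 7 {poppy, fir, lily, rye, aster, teak, ash}.
  Root rye: left subtree has 3 nodes {poppy, fir, lily}, right has 3 {aster, teak, ash}.
    Root lily: left subtree has 2 nodes {poppy, fir}, right has 0 { }.
      Root poppy: left subtree has 0 nodes { }, right has 1 {fir}.
    Root teak: left subtree has 1 node {aster}, right has 1 {ash}.

fir, poppy, lily, aster, ash, teak, rye, kale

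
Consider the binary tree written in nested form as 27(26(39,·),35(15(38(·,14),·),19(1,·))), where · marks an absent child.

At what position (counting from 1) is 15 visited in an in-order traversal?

6

In-order visits the left subtree, then the node, then the right subtree.
At 27: go left to 26.
  At 26: go left to 39.
    39 is a leaf — visit 39.
  Visit 26.
  At 26: no right child.
Visit 27.
At 27: go right to 35.
  At 35: go left to 15.
    At 15: go left to 38.
      At 38: no left child.
      Visit 38.
      At 38: go right to 14.
        14 is a leaf — visit 14.
    Visit 15.
    At 15: no right child.
  Visit 35.
  At 35: go right to 19.
    At 19: go left to 1.
      1 is a leaf — visit 1.
    Visit 19.
    At 19: no right child.
Full in-order sequence: 39, 26, 27, 38, 14, 15, 35, 1, 19.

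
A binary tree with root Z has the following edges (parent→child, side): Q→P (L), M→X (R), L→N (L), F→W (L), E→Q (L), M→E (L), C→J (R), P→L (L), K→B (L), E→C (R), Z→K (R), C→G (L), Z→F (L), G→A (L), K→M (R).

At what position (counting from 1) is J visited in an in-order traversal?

14

In-order visits the left subtree, then the node, then the right subtree.
At Z: go left to F.
  At F: go left to W.
    W is a leaf — visit W.
  Visit F.
  At F: no right child.
Visit Z.
At Z: go right to K.
  At K: go left to B.
    B is a leaf — visit B.
  Visit K.
  At K: go right to M.
    At M: go left to E.
      At E: go left to Q.
        At Q: go left to P.
          At P: go left to L.
            At L: go left to N.
              N is a leaf — visit N.
            Visit L.
            At L: no right child.
          Visit P.
          At P: no right child.
        Visit Q.
        At Q: no right child.
      Visit E.
      At E: go right to C.
        At C: go left to G.
          At G: go left to A.
            A is a leaf — visit A.
          Visit G.
          At G: no right child.
        Visit C.
        At C: go right to J.
          J is a leaf — visit J.
    Visit M.
    At M: go right to X.
      X is a leaf — visit X.
Full in-order sequence: W, F, Z, B, K, N, L, P, Q, E, A, G, C, J, M, X.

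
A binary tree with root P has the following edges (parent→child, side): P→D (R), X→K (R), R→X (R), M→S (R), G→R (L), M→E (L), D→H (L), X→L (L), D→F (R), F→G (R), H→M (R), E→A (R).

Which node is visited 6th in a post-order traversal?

L

Post-order visits the left subtree, then the right subtree, then the node.
At P: no left child.
At P: go right to D.
  At D: go left to H.
    At H: no left child.
    At H: go right to M.
      At M: go left to E.
        At E: no left child.
        At E: go right to A.
          A is a leaf — visit A.
        Visit E.
      At M: go right to S.
        S is a leaf — visit S.
      Visit M.
    Visit H.
  At D: go right to F.
    At F: no left child.
    At F: go right to G.
      At G: go left to R.
        At R: no left child.
        At R: go right to X.
          At X: go left to L.
            L is a leaf — visit L.
          At X: go right to K.
            K is a leaf — visit K.
          Visit X.
        Visit R.
      At G: no right child.
      Visit G.
    Visit F.
  Visit D.
Visit P.
Full post-order sequence: A, E, S, M, H, L, K, X, R, G, F, D, P.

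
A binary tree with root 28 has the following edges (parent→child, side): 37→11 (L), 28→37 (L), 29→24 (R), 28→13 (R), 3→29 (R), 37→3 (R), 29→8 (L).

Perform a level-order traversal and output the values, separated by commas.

28, 37, 13, 11, 3, 29, 8, 24

Level-order visits nodes level by level from the root, left to right within each level.
Level 0: 28
Level 1: 37, 13
Level 2: 11, 3
Level 3: 29
Level 4: 8, 24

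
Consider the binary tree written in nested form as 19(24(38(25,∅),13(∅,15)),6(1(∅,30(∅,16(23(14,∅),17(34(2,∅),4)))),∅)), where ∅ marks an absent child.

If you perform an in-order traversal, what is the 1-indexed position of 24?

In-order visits the left subtree, then the node, then the right subtree.
At 19: go left to 24.
  At 24: go left to 38.
    At 38: go left to 25.
      25 is a leaf — visit 25.
    Visit 38.
    At 38: no right child.
  Visit 24.
  At 24: go right to 13.
    At 13: no left child.
    Visit 13.
    At 13: go right to 15.
      15 is a leaf — visit 15.
Visit 19.
At 19: go right to 6.
  At 6: go left to 1.
    At 1: no left child.
    Visit 1.
    At 1: go right to 30.
      At 30: no left child.
      Visit 30.
      At 30: go right to 16.
        At 16: go left to 23.
          At 23: go left to 14.
            14 is a leaf — visit 14.
          Visit 23.
          At 23: no right child.
        Visit 16.
        At 16: go right to 17.
          At 17: go left to 34.
            At 34: go left to 2.
              2 is a leaf — visit 2.
            Visit 34.
            At 34: no right child.
          Visit 17.
          At 17: go right to 4.
            4 is a leaf — visit 4.
  Visit 6.
  At 6: no right child.
Full in-order sequence: 25, 38, 24, 13, 15, 19, 1, 30, 14, 23, 16, 2, 34, 17, 4, 6.

3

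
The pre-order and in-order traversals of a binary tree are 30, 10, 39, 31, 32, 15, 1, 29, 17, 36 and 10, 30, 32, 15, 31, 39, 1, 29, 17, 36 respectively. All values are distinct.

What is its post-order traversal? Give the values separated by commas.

10, 15, 32, 31, 36, 17, 29, 1, 39, 30

The first element of pre-order is the root; it splits in-order into left and right subtrees.
Root 30: left subtree has 1 node {10}, right has 8 {32, 15, 31, 39, 1, 29, 17, 36}.
  Root 39: left subtree has 3 nodes {32, 15, 31}, right has 4 {1, 29, 17, 36}.
    Root 31: left subtree has 2 nodes {32, 15}, right has 0 { }.
      Root 32: left subtree has 0 nodes { }, right has 1 {15}.
    Root 1: left subtree has 0 nodes { }, right has 3 {29, 17, 36}.
      Root 29: left subtree has 0 nodes { }, right has 2 {17, 36}.
        Root 17: left subtree has 0 nodes { }, right has 1 {36}.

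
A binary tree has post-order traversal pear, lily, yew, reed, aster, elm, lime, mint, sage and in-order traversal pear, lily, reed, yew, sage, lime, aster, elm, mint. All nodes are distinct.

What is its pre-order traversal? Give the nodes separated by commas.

sage, reed, lily, pear, yew, mint, lime, elm, aster

The last element of post-order is the root; it splits in-order into left and right subtrees.
Root sage: left subtree has 4 nodes {pear, lily, reed, yew}, right has 4 {lime, aster, elm, mint}.
  Root reed: left subtree has 2 nodes {pear, lily}, right has 1 {yew}.
    Root lily: left subtree has 1 node {pear}, right has 0 { }.
  Root mint: left subtree has 3 nodes {lime, aster, elm}, right has 0 { }.
    Root lime: left subtree has 0 nodes { }, right has 2 {aster, elm}.
      Root elm: left subtree has 1 node {aster}, right has 0 { }.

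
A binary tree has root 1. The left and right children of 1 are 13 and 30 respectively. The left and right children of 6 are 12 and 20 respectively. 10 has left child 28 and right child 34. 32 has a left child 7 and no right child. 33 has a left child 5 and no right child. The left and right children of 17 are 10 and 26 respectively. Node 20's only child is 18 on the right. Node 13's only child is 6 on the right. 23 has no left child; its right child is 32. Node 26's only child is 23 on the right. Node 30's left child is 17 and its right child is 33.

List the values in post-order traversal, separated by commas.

12, 18, 20, 6, 13, 28, 34, 10, 7, 32, 23, 26, 17, 5, 33, 30, 1

Post-order visits the left subtree, then the right subtree, then the node.
At 1: go left to 13.
  At 13: no left child.
  At 13: go right to 6.
    At 6: go left to 12.
      12 is a leaf — visit 12.
    At 6: go right to 20.
      At 20: no left child.
      At 20: go right to 18.
        18 is a leaf — visit 18.
      Visit 20.
    Visit 6.
  Visit 13.
At 1: go right to 30.
  At 30: go left to 17.
    At 17: go left to 10.
      At 10: go left to 28.
        28 is a leaf — visit 28.
      At 10: go right to 34.
        34 is a leaf — visit 34.
      Visit 10.
    At 17: go right to 26.
      At 26: no left child.
      At 26: go right to 23.
        At 23: no left child.
        At 23: go right to 32.
          At 32: go left to 7.
            7 is a leaf — visit 7.
          At 32: no right child.
          Visit 32.
        Visit 23.
      Visit 26.
    Visit 17.
  At 30: go right to 33.
    At 33: go left to 5.
      5 is a leaf — visit 5.
    At 33: no right child.
    Visit 33.
  Visit 30.
Visit 1.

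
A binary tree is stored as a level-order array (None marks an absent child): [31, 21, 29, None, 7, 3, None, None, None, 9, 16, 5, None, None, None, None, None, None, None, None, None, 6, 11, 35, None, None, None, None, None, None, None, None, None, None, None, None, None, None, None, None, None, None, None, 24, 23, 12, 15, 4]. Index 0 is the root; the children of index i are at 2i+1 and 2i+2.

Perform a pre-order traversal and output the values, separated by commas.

31, 21, 7, 9, 16, 6, 24, 23, 11, 12, 15, 29, 3, 5, 35, 4

Pre-order visits the node, then its left subtree, then its right subtree.
Visit 31.
At 31: go left to 21.
  Visit 21.
  At 21: no left child.
  At 21: go right to 7.
    Visit 7.
    At 7: go left to 9.
      9 is a leaf — visit 9.
    At 7: go right to 16.
      Visit 16.
      At 16: go left to 6.
        Visit 6.
        At 6: go left to 24.
          24 is a leaf — visit 24.
        At 6: go right to 23.
          23 is a leaf — visit 23.
      At 16: go right to 11.
        Visit 11.
        At 11: go left to 12.
          12 is a leaf — visit 12.
        At 11: go right to 15.
          15 is a leaf — visit 15.
At 31: go right to 29.
  Visit 29.
  At 29: go left to 3.
    Visit 3.
    At 3: go left to 5.
      Visit 5.
      At 5: go left to 35.
        Visit 35.
        At 35: go left to 4.
          4 is a leaf — visit 4.
        At 35: no right child.
      At 5: no right child.
    At 3: no right child.
  At 29: no right child.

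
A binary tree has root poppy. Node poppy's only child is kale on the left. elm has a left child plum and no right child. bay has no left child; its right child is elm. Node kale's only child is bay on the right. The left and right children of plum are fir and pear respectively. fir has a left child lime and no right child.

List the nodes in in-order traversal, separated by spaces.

In-order visits the left subtree, then the node, then the right subtree.
At poppy: go left to kale.
  At kale: no left child.
  Visit kale.
  At kale: go right to bay.
    At bay: no left child.
    Visit bay.
    At bay: go right to elm.
      At elm: go left to plum.
        At plum: go left to fir.
          At fir: go left to lime.
            lime is a leaf — visit lime.
          Visit fir.
          At fir: no right child.
        Visit plum.
        At plum: go right to pear.
          pear is a leaf — visit pear.
      Visit elm.
      At elm: no right child.
Visit poppy.
At poppy: no right child.

kale bay lime fir plum pear elm poppy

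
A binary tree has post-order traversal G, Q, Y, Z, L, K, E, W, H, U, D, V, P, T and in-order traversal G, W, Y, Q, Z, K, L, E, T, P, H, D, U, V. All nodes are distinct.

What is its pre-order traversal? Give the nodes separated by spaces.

The last element of post-order is the root; it splits in-order into left and right subtrees.
Root T: left subtree has 8 nodes {G, W, Y, Q, Z, K, L, E}, right has 5 {P, H, D, U, V}.
  Root W: left subtree has 1 node {G}, right has 6 {Y, Q, Z, K, L, E}.
    Root E: left subtree has 5 nodes {Y, Q, Z, K, L}, right has 0 { }.
      Root K: left subtree has 3 nodes {Y, Q, Z}, right has 1 {L}.
        Root Z: left subtree has 2 nodes {Y, Q}, right has 0 { }.
          Root Y: left subtree has 0 nodes { }, right has 1 {Q}.
  Root P: left subtree has 0 nodes { }, right has 4 {H, D, U, V}.
    Root V: left subtree has 3 nodes {H, D, U}, right has 0 { }.
      Root D: left subtree has 1 node {H}, right has 1 {U}.

T W G E K Z Y Q L P V D H U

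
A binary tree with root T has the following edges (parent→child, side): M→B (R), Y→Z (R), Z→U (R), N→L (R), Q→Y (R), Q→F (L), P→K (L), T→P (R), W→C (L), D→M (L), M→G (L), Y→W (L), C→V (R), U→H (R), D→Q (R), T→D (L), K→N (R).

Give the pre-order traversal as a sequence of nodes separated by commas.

Pre-order visits the node, then its left subtree, then its right subtree.
Visit T.
At T: go left to D.
  Visit D.
  At D: go left to M.
    Visit M.
    At M: go left to G.
      G is a leaf — visit G.
    At M: go right to B.
      B is a leaf — visit B.
  At D: go right to Q.
    Visit Q.
    At Q: go left to F.
      F is a leaf — visit F.
    At Q: go right to Y.
      Visit Y.
      At Y: go left to W.
        Visit W.
        At W: go left to C.
          Visit C.
          At C: no left child.
          At C: go right to V.
            V is a leaf — visit V.
        At W: no right child.
      At Y: go right to Z.
        Visit Z.
        At Z: no left child.
        At Z: go right to U.
          Visit U.
          At U: no left child.
          At U: go right to H.
            H is a leaf — visit H.
At T: go right to P.
  Visit P.
  At P: go left to K.
    Visit K.
    At K: no left child.
    At K: go right to N.
      Visit N.
      At N: no left child.
      At N: go right to L.
        L is a leaf — visit L.
  At P: no right child.

T, D, M, G, B, Q, F, Y, W, C, V, Z, U, H, P, K, N, L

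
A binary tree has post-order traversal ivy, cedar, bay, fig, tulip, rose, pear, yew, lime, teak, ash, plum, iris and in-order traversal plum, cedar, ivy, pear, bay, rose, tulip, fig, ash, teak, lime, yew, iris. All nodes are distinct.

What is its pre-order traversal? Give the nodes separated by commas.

The last element of post-order is the root; it splits in-order into left and right subtrees.
Root iris: left subtree has 12 nodes {plum, cedar, ivy, pear, bay, rose, tulip, fig, ash, teak, lime, yew}, right has 0 { }.
  Root plum: left subtree has 0 nodes { }, right has 11 {cedar, ivy, pear, bay, rose, tulip, fig, ash, teak, lime, yew}.
    Root ash: left subtree has 7 nodes {cedar, ivy, pear, bay, rose, tulip, fig}, right has 3 {teak, lime, yew}.
      Root pear: left subtree has 2 nodes {cedar, ivy}, right has 4 {bay, rose, tulip, fig}.
        Root cedar: left subtree has 0 nodes { }, right has 1 {ivy}.
        Root rose: left subtree has 1 node {bay}, right has 2 {tulip, fig}.
          Root tulip: left subtree has 0 nodes { }, right has 1 {fig}.
      Root teak: left subtree has 0 nodes { }, right has 2 {lime, yew}.
        Root lime: left subtree has 0 nodes { }, right has 1 {yew}.

iris, plum, ash, pear, cedar, ivy, rose, bay, tulip, fig, teak, lime, yew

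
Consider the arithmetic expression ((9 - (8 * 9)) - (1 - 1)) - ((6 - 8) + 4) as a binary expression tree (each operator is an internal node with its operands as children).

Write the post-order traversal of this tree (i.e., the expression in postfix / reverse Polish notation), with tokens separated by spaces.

Post-order on an expression tree gives postfix notation: for each operator, emit left operand, right operand, then the operator.

9 8 9 * - 1 1 - - 6 8 - 4 + -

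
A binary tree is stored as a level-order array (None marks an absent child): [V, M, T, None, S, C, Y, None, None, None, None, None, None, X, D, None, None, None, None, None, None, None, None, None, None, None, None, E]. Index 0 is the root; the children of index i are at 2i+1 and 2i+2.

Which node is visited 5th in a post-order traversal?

Post-order visits the left subtree, then the right subtree, then the node.
At V: go left to M.
  At M: no left child.
  At M: go right to S.
    S is a leaf — visit S.
  Visit M.
At V: go right to T.
  At T: go left to C.
    C is a leaf — visit C.
  At T: go right to Y.
    At Y: go left to X.
      At X: go left to E.
        E is a leaf — visit E.
      At X: no right child.
      Visit X.
    At Y: go right to D.
      D is a leaf — visit D.
    Visit Y.
  Visit T.
Visit V.
Full post-order sequence: S, M, C, E, X, D, Y, T, V.

X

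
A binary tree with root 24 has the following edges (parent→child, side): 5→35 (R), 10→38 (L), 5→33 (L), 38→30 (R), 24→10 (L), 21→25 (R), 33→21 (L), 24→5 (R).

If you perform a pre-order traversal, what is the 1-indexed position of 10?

2

Pre-order visits the node, then its left subtree, then its right subtree.
Visit 24.
At 24: go left to 10.
  Visit 10.
  At 10: go left to 38.
    Visit 38.
    At 38: no left child.
    At 38: go right to 30.
      30 is a leaf — visit 30.
  At 10: no right child.
At 24: go right to 5.
  Visit 5.
  At 5: go left to 33.
    Visit 33.
    At 33: go left to 21.
      Visit 21.
      At 21: no left child.
      At 21: go right to 25.
        25 is a leaf — visit 25.
    At 33: no right child.
  At 5: go right to 35.
    35 is a leaf — visit 35.
Full pre-order sequence: 24, 10, 38, 30, 5, 33, 21, 25, 35.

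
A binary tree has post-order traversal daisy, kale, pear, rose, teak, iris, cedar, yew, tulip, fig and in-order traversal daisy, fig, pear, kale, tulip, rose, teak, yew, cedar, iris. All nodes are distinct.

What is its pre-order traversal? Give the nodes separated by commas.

The last element of post-order is the root; it splits in-order into left and right subtrees.
Root fig: left subtree has 1 node {daisy}, right has 8 {pear, kale, tulip, rose, teak, yew, cedar, iris}.
  Root tulip: left subtree has 2 nodes {pear, kale}, right has 5 {rose, teak, yew, cedar, iris}.
    Root pear: left subtree has 0 nodes { }, right has 1 {kale}.
    Root yew: left subtree has 2 nodes {rose, teak}, right has 2 {cedar, iris}.
      Root teak: left subtree has 1 node {rose}, right has 0 { }.
      Root cedar: left subtree has 0 nodes { }, right has 1 {iris}.

fig, daisy, tulip, pear, kale, yew, teak, rose, cedar, iris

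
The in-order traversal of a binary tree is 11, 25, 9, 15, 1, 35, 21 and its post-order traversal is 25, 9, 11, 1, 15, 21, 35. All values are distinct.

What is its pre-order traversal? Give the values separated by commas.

The last element of post-order is the root; it splits in-order into left and right subtrees.
Root 35: left subtree has 5 nodes {11, 25, 9, 15, 1}, right has 1 {21}.
  Root 15: left subtree has 3 nodes {11, 25, 9}, right has 1 {1}.
    Root 11: left subtree has 0 nodes { }, right has 2 {25, 9}.
      Root 9: left subtree has 1 node {25}, right has 0 { }.

35, 15, 11, 9, 25, 1, 21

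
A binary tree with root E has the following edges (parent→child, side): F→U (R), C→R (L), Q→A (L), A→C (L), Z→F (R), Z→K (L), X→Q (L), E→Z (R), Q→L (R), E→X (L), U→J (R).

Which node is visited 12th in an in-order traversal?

J

In-order visits the left subtree, then the node, then the right subtree.
At E: go left to X.
  At X: go left to Q.
    At Q: go left to A.
      At A: go left to C.
        At C: go left to R.
          R is a leaf — visit R.
        Visit C.
        At C: no right child.
      Visit A.
      At A: no right child.
    Visit Q.
    At Q: go right to L.
      L is a leaf — visit L.
  Visit X.
  At X: no right child.
Visit E.
At E: go right to Z.
  At Z: go left to K.
    K is a leaf — visit K.
  Visit Z.
  At Z: go right to F.
    At F: no left child.
    Visit F.
    At F: go right to U.
      At U: no left child.
      Visit U.
      At U: go right to J.
        J is a leaf — visit J.
Full in-order sequence: R, C, A, Q, L, X, E, K, Z, F, U, J.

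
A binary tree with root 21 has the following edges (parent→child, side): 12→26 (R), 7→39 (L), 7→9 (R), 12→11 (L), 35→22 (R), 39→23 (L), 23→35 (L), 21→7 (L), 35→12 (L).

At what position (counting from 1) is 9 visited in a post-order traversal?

8

Post-order visits the left subtree, then the right subtree, then the node.
At 21: go left to 7.
  At 7: go left to 39.
    At 39: go left to 23.
      At 23: go left to 35.
        At 35: go left to 12.
          At 12: go left to 11.
            11 is a leaf — visit 11.
          At 12: go right to 26.
            26 is a leaf — visit 26.
          Visit 12.
        At 35: go right to 22.
          22 is a leaf — visit 22.
        Visit 35.
      At 23: no right child.
      Visit 23.
    At 39: no right child.
    Visit 39.
  At 7: go right to 9.
    9 is a leaf — visit 9.
  Visit 7.
At 21: no right child.
Visit 21.
Full post-order sequence: 11, 26, 12, 22, 35, 23, 39, 9, 7, 21.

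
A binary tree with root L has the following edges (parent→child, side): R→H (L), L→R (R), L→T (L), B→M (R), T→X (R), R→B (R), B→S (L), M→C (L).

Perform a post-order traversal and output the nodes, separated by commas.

Post-order visits the left subtree, then the right subtree, then the node.
At L: go left to T.
  At T: no left child.
  At T: go right to X.
    X is a leaf — visit X.
  Visit T.
At L: go right to R.
  At R: go left to H.
    H is a leaf — visit H.
  At R: go right to B.
    At B: go left to S.
      S is a leaf — visit S.
    At B: go right to M.
      At M: go left to C.
        C is a leaf — visit C.
      At M: no right child.
      Visit M.
    Visit B.
  Visit R.
Visit L.

X, T, H, S, C, M, B, R, L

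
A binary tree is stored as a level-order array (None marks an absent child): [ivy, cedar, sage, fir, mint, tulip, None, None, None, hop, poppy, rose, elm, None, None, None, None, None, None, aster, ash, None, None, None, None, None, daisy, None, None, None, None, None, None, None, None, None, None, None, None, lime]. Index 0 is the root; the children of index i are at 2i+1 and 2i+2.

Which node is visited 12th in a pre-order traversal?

Pre-order visits the node, then its left subtree, then its right subtree.
Visit ivy.
At ivy: go left to cedar.
  Visit cedar.
  At cedar: go left to fir.
    fir is a leaf — visit fir.
  At cedar: go right to mint.
    Visit mint.
    At mint: go left to hop.
      Visit hop.
      At hop: go left to aster.
        Visit aster.
        At aster: go left to lime.
          lime is a leaf — visit lime.
        At aster: no right child.
      At hop: go right to ash.
        ash is a leaf — visit ash.
    At mint: go right to poppy.
      poppy is a leaf — visit poppy.
At ivy: go right to sage.
  Visit sage.
  At sage: go left to tulip.
    Visit tulip.
    At tulip: go left to rose.
      rose is a leaf — visit rose.
    At tulip: go right to elm.
      Visit elm.
      At elm: no left child.
      At elm: go right to daisy.
        daisy is a leaf — visit daisy.
  At sage: no right child.
Full pre-order sequence: ivy, cedar, fir, mint, hop, aster, lime, ash, poppy, sage, tulip, rose, elm, daisy.

rose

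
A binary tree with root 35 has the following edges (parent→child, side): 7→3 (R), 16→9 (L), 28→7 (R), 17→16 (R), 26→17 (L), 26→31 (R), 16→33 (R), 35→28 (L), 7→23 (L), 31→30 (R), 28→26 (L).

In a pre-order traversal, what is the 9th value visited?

Pre-order visits the node, then its left subtree, then its right subtree.
Visit 35.
At 35: go left to 28.
  Visit 28.
  At 28: go left to 26.
    Visit 26.
    At 26: go left to 17.
      Visit 17.
      At 17: no left child.
      At 17: go right to 16.
        Visit 16.
        At 16: go left to 9.
          9 is a leaf — visit 9.
        At 16: go right to 33.
          33 is a leaf — visit 33.
    At 26: go right to 31.
      Visit 31.
      At 31: no left child.
      At 31: go right to 30.
        30 is a leaf — visit 30.
  At 28: go right to 7.
    Visit 7.
    At 7: go left to 23.
      23 is a leaf — visit 23.
    At 7: go right to 3.
      3 is a leaf — visit 3.
At 35: no right child.
Full pre-order sequence: 35, 28, 26, 17, 16, 9, 33, 31, 30, 7, 23, 3.

30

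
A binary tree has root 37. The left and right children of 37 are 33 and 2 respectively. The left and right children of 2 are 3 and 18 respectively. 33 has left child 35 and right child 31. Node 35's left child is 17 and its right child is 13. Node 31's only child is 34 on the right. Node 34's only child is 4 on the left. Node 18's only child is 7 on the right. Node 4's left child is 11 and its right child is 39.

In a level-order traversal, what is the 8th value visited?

17

Level-order visits nodes level by level from the root, left to right within each level.
Level 0: 37
Level 1: 33, 2
Level 2: 35, 31, 3, 18
Level 3: 17, 13, 34, 7
Level 4: 4
Level 5: 11, 39
Full level-order sequence: 37, 33, 2, 35, 31, 3, 18, 17, 13, 34, 7, 4, 11, 39.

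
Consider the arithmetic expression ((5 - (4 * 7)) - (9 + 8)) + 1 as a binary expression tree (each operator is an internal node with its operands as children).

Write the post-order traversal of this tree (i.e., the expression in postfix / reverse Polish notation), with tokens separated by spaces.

Post-order on an expression tree gives postfix notation: for each operator, emit left operand, right operand, then the operator.

5 4 7 * - 9 8 + - 1 +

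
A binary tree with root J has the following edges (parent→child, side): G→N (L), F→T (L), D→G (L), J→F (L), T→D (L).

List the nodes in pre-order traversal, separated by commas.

J, F, T, D, G, N

Pre-order visits the node, then its left subtree, then its right subtree.
Visit J.
At J: go left to F.
  Visit F.
  At F: go left to T.
    Visit T.
    At T: go left to D.
      Visit D.
      At D: go left to G.
        Visit G.
        At G: go left to N.
          N is a leaf — visit N.
        At G: no right child.
      At D: no right child.
    At T: no right child.
  At F: no right child.
At J: no right child.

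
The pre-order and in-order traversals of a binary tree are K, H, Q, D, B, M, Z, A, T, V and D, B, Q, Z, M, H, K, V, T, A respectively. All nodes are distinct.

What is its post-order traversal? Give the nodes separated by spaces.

B D Z M Q H V T A K

The first element of pre-order is the root; it splits in-order into left and right subtrees.
Root K: left subtree has 6 nodes {D, B, Q, Z, M, H}, right has 3 {V, T, A}.
  Root H: left subtree has 5 nodes {D, B, Q, Z, M}, right has 0 { }.
    Root Q: left subtree has 2 nodes {D, B}, right has 2 {Z, M}.
      Root D: left subtree has 0 nodes { }, right has 1 {B}.
      Root M: left subtree has 1 node {Z}, right has 0 { }.
  Root A: left subtree has 2 nodes {V, T}, right has 0 { }.
    Root T: left subtree has 1 node {V}, right has 0 { }.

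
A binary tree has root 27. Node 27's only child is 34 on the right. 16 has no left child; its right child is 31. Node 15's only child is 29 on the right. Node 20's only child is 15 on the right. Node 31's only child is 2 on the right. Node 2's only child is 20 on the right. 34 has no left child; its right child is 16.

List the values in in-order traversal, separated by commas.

27, 34, 16, 31, 2, 20, 15, 29

In-order visits the left subtree, then the node, then the right subtree.
At 27: no left child.
Visit 27.
At 27: go right to 34.
  At 34: no left child.
  Visit 34.
  At 34: go right to 16.
    At 16: no left child.
    Visit 16.
    At 16: go right to 31.
      At 31: no left child.
      Visit 31.
      At 31: go right to 2.
        At 2: no left child.
        Visit 2.
        At 2: go right to 20.
          At 20: no left child.
          Visit 20.
          At 20: go right to 15.
            At 15: no left child.
            Visit 15.
            At 15: go right to 29.
              29 is a leaf — visit 29.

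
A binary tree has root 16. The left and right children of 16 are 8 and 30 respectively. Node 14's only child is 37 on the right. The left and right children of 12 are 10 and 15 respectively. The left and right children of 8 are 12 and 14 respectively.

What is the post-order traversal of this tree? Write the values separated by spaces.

Post-order visits the left subtree, then the right subtree, then the node.
At 16: go left to 8.
  At 8: go left to 12.
    At 12: go left to 10.
      10 is a leaf — visit 10.
    At 12: go right to 15.
      15 is a leaf — visit 15.
    Visit 12.
  At 8: go right to 14.
    At 14: no left child.
    At 14: go right to 37.
      37 is a leaf — visit 37.
    Visit 14.
  Visit 8.
At 16: go right to 30.
  30 is a leaf — visit 30.
Visit 16.

10 15 12 37 14 8 30 16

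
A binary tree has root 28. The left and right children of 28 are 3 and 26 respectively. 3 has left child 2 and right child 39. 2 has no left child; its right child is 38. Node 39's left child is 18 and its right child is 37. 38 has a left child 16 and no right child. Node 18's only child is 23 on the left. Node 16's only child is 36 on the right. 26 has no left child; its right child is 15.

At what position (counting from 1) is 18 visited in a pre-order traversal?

8

Pre-order visits the node, then its left subtree, then its right subtree.
Visit 28.
At 28: go left to 3.
  Visit 3.
  At 3: go left to 2.
    Visit 2.
    At 2: no left child.
    At 2: go right to 38.
      Visit 38.
      At 38: go left to 16.
        Visit 16.
        At 16: no left child.
        At 16: go right to 36.
          36 is a leaf — visit 36.
      At 38: no right child.
  At 3: go right to 39.
    Visit 39.
    At 39: go left to 18.
      Visit 18.
      At 18: go left to 23.
        23 is a leaf — visit 23.
      At 18: no right child.
    At 39: go right to 37.
      37 is a leaf — visit 37.
At 28: go right to 26.
  Visit 26.
  At 26: no left child.
  At 26: go right to 15.
    15 is a leaf — visit 15.
Full pre-order sequence: 28, 3, 2, 38, 16, 36, 39, 18, 23, 37, 26, 15.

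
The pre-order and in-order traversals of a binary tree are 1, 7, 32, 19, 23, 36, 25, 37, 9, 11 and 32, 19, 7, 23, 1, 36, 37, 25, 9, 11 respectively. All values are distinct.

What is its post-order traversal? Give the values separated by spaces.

The first element of pre-order is the root; it splits in-order into left and right subtrees.
Root 1: left subtree has 4 nodes {32, 19, 7, 23}, right has 5 {36, 37, 25, 9, 11}.
  Root 7: left subtree has 2 nodes {32, 19}, right has 1 {23}.
    Root 32: left subtree has 0 nodes { }, right has 1 {19}.
  Root 36: left subtree has 0 nodes { }, right has 4 {37, 25, 9, 11}.
    Root 25: left subtree has 1 node {37}, right has 2 {9, 11}.
      Root 9: left subtree has 0 nodes { }, right has 1 {11}.

19 32 23 7 37 11 9 25 36 1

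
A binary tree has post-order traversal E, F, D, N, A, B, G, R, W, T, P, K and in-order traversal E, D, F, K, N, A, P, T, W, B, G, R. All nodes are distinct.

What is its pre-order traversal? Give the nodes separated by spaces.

The last element of post-order is the root; it splits in-order into left and right subtrees.
Root K: left subtree has 3 nodes {E, D, F}, right has 8 {N, A, P, T, W, B, G, R}.
  Root D: left subtree has 1 node {E}, right has 1 {F}.
  Root P: left subtree has 2 nodes {N, A}, right has 5 {T, W, B, G, R}.
    Root A: left subtree has 1 node {N}, right has 0 { }.
    Root T: left subtree has 0 nodes { }, right has 4 {W, B, G, R}.
      Root W: left subtree has 0 nodes { }, right has 3 {B, G, R}.
        Root R: left subtree has 2 nodes {B, G}, right has 0 { }.
          Root G: left subtree has 1 node {B}, right has 0 { }.

K D E F P A N T W R G B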